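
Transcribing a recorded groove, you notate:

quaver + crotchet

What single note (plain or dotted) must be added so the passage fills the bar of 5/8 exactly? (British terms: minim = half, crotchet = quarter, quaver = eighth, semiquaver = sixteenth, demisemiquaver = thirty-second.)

quarter note

The bar of 5/8 = 5 eighth notes.
Working in eighth notes: quaver = 1; crotchet = 2.
Altogether 1 + 2 = 3.
Remaining: 5 − 3 = 2 eighth notes, which is a quarter note.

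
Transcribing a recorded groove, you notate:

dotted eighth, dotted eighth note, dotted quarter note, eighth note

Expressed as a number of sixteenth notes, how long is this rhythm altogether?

Working in sixteenth notes: dotted eighth = 3; dotted eighth note = 3; dotted quarter note = 6; eighth note = 2.
Sum: 3 + 3 + 6 + 2 = 14 sixteenth notes.

14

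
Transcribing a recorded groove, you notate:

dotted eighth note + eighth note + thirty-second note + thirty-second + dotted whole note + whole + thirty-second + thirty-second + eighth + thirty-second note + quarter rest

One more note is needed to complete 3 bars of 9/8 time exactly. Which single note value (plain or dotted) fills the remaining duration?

3 bars of 9/8 = 108 thirty-second notes.
Each duration in thirty-second notes: dotted eighth note = 6; eighth note = 4; thirty-second note = 1; thirty-second = 1; dotted whole note = 48; whole = 32; thirty-second = 1; thirty-second = 1; eighth = 4; thirty-second note = 1; quarter rest = 8.
Adding: 6 + 4 + 1 + 1 + 48 + 32 + 1 + 1 + 4 + 1 + 8 = 107.
Remaining: 108 − 107 = 1 thirty-second note, which is a thirty-second note.

thirty-second note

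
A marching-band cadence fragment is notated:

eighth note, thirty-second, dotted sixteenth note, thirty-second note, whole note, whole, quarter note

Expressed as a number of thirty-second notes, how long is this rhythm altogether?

81

Working in thirty-second notes: eighth note = 4; thirty-second = 1; dotted sixteenth note = 3; thirty-second note = 1; whole note = 32; whole = 32; quarter note = 8.
Total: 4 + 1 + 3 + 1 + 32 + 32 + 8 = 81 thirty-second notes.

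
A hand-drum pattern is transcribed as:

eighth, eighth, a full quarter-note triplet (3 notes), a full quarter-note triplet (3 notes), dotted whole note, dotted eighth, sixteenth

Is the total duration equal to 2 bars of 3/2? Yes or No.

One bar of 3/2 = 24 sixteenth notes, so 2 bars = 48.
In sixteenth notes: eighth = 2; eighth = 2; a full quarter-note triplet (3 notes) (three triplet quarters span one half) = 8; a full quarter-note triplet (3 notes) (three triplet quarters span one half) = 8; dotted whole note = 24; dotted eighth = 3; sixteenth = 1.
Adding: 2 + 2 + 8 + 8 + 24 + 3 + 1 = 48.
48 equals 48, so the answer is Yes.

Yes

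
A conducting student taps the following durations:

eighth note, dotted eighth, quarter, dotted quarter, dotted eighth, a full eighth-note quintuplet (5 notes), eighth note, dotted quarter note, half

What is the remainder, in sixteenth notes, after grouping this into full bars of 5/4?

2

One bar of 5/4 = 20 sixteenth notes.
In sixteenth notes: eighth note = 2; dotted eighth = 3; quarter = 4; dotted quarter = 6; dotted eighth = 3; a full eighth-note quintuplet (5 notes) (five quintuplet eighths span one half) = 8; eighth note = 2; dotted quarter note = 6; half = 8.
Sum: 2 + 3 + 4 + 6 + 3 + 8 + 2 + 6 + 8 = 42.
42 ÷ 20 = 2 complete bars with 2 sixteenth notes remaining.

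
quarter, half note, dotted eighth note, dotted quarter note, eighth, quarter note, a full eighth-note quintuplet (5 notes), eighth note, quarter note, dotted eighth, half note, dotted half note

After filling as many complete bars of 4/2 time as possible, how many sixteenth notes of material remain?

0

One bar of 4/2 = 32 sixteenth notes.
Express everything in sixteenth notes: quarter = 4; half note = 8; dotted eighth note = 3; dotted quarter note = 6; eighth = 2; quarter note = 4; a full eighth-note quintuplet (5 notes) (five quintuplet eighths span one half) = 8; eighth note = 2; quarter note = 4; dotted eighth = 3; half note = 8; dotted half note = 12.
Adding: 4 + 8 + 3 + 6 + 2 + 4 + 8 + 2 + 4 + 3 + 8 + 12 = 64.
64 ÷ 32 = 2 complete bars with 0 sixteenth notes remaining.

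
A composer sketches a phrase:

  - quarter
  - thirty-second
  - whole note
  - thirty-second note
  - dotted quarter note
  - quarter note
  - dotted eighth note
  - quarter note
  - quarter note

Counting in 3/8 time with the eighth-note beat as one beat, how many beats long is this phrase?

One eighth-note beat = 4 thirty-second notes.
In thirty-second notes: quarter = 8; thirty-second = 1; whole note = 32; thirty-second note = 1; dotted quarter note = 12; quarter note = 8; dotted eighth note = 6; quarter note = 8; quarter note = 8.
Adding: 8 + 1 + 32 + 1 + 12 + 8 + 6 + 8 + 8 = 84.
84 ÷ 4 = 21 beats.

21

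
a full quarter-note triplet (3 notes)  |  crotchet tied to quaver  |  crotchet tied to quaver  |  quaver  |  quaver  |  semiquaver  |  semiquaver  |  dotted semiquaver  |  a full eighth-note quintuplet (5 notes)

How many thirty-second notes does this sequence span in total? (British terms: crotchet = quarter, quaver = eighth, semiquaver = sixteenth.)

71

In thirty-second notes: a full quarter-note triplet (3 notes) (three triplet quarters span one half) = 16; crotchet tied to quaver (crotchet + quaver) = 12; crotchet tied to quaver (crotchet + quaver) = 12; quaver = 4; quaver = 4; semiquaver = 2; semiquaver = 2; dotted semiquaver = 3; a full eighth-note quintuplet (5 notes) (five quintuplet eighths span one half) = 16.
Sum: 16 + 12 + 12 + 4 + 4 + 2 + 2 + 3 + 16 = 71 thirty-second notes.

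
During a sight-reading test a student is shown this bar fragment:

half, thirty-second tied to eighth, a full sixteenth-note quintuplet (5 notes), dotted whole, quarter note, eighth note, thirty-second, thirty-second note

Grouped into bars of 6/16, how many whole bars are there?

7

One bar of 6/16 = 12 thirty-second notes.
In thirty-second notes: half = 16; thirty-second tied to eighth (thirty-second + eighth) = 5; a full sixteenth-note quintuplet (5 notes) (five quintuplet sixteenths span one quarter) = 8; dotted whole = 48; quarter note = 8; eighth note = 4; thirty-second = 1; thirty-second note = 1.
Total: 16 + 5 + 8 + 48 + 8 + 4 + 1 + 1 = 91.
91 ÷ 12 = 7 complete bars with 7 left over.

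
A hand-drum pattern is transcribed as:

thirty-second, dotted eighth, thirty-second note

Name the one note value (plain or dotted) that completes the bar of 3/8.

eighth note

The bar of 3/8 = 12 thirty-second notes.
Working in thirty-second notes: thirty-second = 1; dotted eighth = 6; thirty-second note = 1.
Altogether 1 + 6 + 1 = 8.
Remaining: 12 − 8 = 4 thirty-second notes, which is a eighth note.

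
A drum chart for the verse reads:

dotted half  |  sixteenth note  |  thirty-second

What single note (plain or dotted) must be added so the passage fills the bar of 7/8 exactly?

thirty-second note

The bar of 7/8 = 28 thirty-second notes.
Working in thirty-second notes: dotted half = 24; sixteenth note = 2; thirty-second = 1.
Total: 24 + 2 + 1 = 27.
Remaining: 28 − 27 = 1 thirty-second note, which is a thirty-second note.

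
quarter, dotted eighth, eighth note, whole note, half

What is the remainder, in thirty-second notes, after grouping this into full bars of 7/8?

10

One bar of 7/8 = 14 sixteenth notes.
Convert each value to sixteenth notes: quarter = 4; dotted eighth = 3; eighth note = 2; whole note = 16; half = 8.
Altogether 4 + 3 + 2 + 16 + 8 = 33.
33 ÷ 14 = 2 complete bars with 5 sixteenth notes remaining = 10 thirty-second notes.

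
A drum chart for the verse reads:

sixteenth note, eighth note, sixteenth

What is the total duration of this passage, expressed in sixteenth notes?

Express everything in sixteenth notes: sixteenth note = 1; eighth note = 2; sixteenth = 1.
Total: 1 + 2 + 1 = 4 sixteenth notes.

4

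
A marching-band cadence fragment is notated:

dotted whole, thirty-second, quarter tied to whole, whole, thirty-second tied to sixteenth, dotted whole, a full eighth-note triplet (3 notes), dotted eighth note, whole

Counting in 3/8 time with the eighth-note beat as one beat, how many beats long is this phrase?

54.5

One eighth-note beat = 4 thirty-second notes.
Express everything in thirty-second notes: dotted whole = 48; thirty-second = 1; quarter tied to whole (quarter + whole) = 40; whole = 32; thirty-second tied to sixteenth (thirty-second + sixteenth) = 3; dotted whole = 48; a full eighth-note triplet (3 notes) (three triplet eighths span one quarter) = 8; dotted eighth note = 6; whole = 32.
Total: 48 + 1 + 40 + 32 + 3 + 48 + 8 + 6 + 32 = 218.
218 ÷ 4 = 54.5 beats.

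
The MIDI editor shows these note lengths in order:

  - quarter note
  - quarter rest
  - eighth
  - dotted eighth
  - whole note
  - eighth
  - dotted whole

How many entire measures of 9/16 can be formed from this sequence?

6

One bar of 9/16 = 9 sixteenth notes.
Convert each value to sixteenth notes: quarter note = 4; quarter rest = 4; eighth = 2; dotted eighth = 3; whole note = 16; eighth = 2; dotted whole = 24.
Sum: 4 + 4 + 2 + 3 + 16 + 2 + 24 = 55.
55 ÷ 9 = 6 complete bars with 1 left over.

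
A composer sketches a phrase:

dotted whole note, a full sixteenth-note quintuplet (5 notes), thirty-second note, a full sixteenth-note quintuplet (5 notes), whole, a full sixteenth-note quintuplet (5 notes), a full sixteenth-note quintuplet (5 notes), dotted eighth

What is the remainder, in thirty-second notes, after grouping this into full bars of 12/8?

One bar of 12/8 = 48 thirty-second notes.
Express everything in thirty-second notes: dotted whole note = 48; a full sixteenth-note quintuplet (5 notes) (five quintuplet sixteenths span one quarter) = 8; thirty-second note = 1; a full sixteenth-note quintuplet (5 notes) (five quintuplet sixteenths span one quarter) = 8; whole = 32; a full sixteenth-note quintuplet (5 notes) (five quintuplet sixteenths span one quarter) = 8; a full sixteenth-note quintuplet (5 notes) (five quintuplet sixteenths span one quarter) = 8; dotted eighth = 6.
Adding: 48 + 8 + 1 + 8 + 32 + 8 + 8 + 6 = 119.
119 ÷ 48 = 2 complete bars with 23 thirty-second notes remaining.

23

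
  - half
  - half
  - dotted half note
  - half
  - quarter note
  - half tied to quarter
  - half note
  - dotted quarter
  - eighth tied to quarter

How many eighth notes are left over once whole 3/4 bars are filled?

0

One bar of 3/4 = 6 eighth notes.
In eighth notes: half = 4; half = 4; dotted half note = 6; half = 4; quarter note = 2; half tied to quarter (half + quarter) = 6; half note = 4; dotted quarter = 3; eighth tied to quarter (eighth + quarter) = 3.
Sum: 4 + 4 + 6 + 4 + 2 + 6 + 4 + 3 + 3 = 36.
36 ÷ 6 = 6 complete bars with 0 eighth notes remaining.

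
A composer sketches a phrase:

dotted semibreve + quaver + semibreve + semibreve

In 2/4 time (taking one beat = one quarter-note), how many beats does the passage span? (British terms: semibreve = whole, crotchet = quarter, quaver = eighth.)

14.5

One quarter-note beat = 2 eighth notes.
Express everything in eighth notes: dotted semibreve = 12; quaver = 1; semibreve = 8; semibreve = 8.
Sum: 12 + 1 + 8 + 8 = 29.
29 ÷ 2 = 14.5 beats.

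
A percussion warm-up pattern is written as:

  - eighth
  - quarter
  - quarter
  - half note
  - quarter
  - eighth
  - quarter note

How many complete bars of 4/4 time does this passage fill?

1

One bar of 4/4 = 8 eighth notes.
Express everything in eighth notes: eighth = 1; quarter = 2; quarter = 2; half note = 4; quarter = 2; eighth = 1; quarter note = 2.
Total: 1 + 2 + 2 + 4 + 2 + 1 + 2 = 14.
14 ÷ 8 = 1 complete bar with 6 left over.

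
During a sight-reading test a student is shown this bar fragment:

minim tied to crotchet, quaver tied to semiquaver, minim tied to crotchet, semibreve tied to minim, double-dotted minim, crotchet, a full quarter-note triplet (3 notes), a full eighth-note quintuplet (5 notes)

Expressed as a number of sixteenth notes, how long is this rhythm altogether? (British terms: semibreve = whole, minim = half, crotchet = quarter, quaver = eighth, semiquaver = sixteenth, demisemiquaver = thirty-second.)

85

Each duration in sixteenth notes: minim tied to crotchet (minim + crotchet) = 12; quaver tied to semiquaver (quaver + semiquaver) = 3; minim tied to crotchet (minim + crotchet) = 12; semibreve tied to minim (semibreve + minim) = 24; double-dotted minim = 14; crotchet = 4; a full quarter-note triplet (3 notes) (three triplet quarters span one half) = 8; a full eighth-note quintuplet (5 notes) (five quintuplet eighths span one half) = 8.
Sum: 12 + 3 + 12 + 24 + 14 + 4 + 8 + 8 = 85 sixteenth notes.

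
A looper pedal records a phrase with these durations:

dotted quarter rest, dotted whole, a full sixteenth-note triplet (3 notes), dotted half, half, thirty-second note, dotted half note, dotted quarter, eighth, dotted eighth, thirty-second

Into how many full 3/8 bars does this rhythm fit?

One bar of 3/8 = 12 thirty-second notes.
Express everything in thirty-second notes: dotted quarter rest = 12; dotted whole = 48; a full sixteenth-note triplet (3 notes) (three triplet sixteenths span one eighth) = 4; dotted half = 24; half = 16; thirty-second note = 1; dotted half note = 24; dotted quarter = 12; eighth = 4; dotted eighth = 6; thirty-second = 1.
Adding: 12 + 48 + 4 + 24 + 16 + 1 + 24 + 12 + 4 + 6 + 1 = 152.
152 ÷ 12 = 12 complete bars with 8 left over.

12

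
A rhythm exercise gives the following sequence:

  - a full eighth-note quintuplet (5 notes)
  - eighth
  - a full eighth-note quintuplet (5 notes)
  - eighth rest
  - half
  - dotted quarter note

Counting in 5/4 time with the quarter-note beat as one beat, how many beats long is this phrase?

One quarter-note beat = 2 eighth notes.
Working in eighth notes: a full eighth-note quintuplet (5 notes) (five quintuplet eighths span one half) = 4; eighth = 1; a full eighth-note quintuplet (5 notes) (five quintuplet eighths span one half) = 4; eighth rest = 1; half = 4; dotted quarter note = 3.
Altogether 4 + 1 + 4 + 1 + 4 + 3 = 17.
17 ÷ 2 = 8.5 beats.

8.5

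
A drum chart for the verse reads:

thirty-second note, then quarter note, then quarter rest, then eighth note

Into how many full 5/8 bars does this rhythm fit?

1

One bar of 5/8 = 20 thirty-second notes.
Convert each value to thirty-second notes: thirty-second note = 1; quarter note = 8; quarter rest = 8; eighth note = 4.
Sum: 1 + 8 + 8 + 4 = 21.
21 ÷ 20 = 1 complete bar with 1 left over.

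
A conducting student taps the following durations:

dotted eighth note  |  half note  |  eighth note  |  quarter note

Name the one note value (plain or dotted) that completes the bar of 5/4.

dotted eighth note

The bar of 5/4 = 20 sixteenth notes.
Express everything in sixteenth notes: dotted eighth note = 3; half note = 8; eighth note = 2; quarter note = 4.
Adding: 3 + 8 + 2 + 4 = 17.
Remaining: 20 − 17 = 3 sixteenth notes, which is a dotted eighth note.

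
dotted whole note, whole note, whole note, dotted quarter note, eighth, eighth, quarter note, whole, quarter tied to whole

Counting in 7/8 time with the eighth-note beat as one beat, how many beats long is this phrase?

53

One eighth-note beat = 2 sixteenth notes.
Convert each value to sixteenth notes: dotted whole note = 24; whole note = 16; whole note = 16; dotted quarter note = 6; eighth = 2; eighth = 2; quarter note = 4; whole = 16; quarter tied to whole (quarter + whole) = 20.
Adding: 24 + 16 + 16 + 6 + 2 + 2 + 4 + 16 + 20 = 106.
106 ÷ 2 = 53 beats.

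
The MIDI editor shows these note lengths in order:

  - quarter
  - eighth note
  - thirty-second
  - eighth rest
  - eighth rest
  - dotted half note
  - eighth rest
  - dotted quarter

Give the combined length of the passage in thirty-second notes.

61

Convert each value to thirty-second notes: quarter = 8; eighth note = 4; thirty-second = 1; eighth rest = 4; eighth rest = 4; dotted half note = 24; eighth rest = 4; dotted quarter = 12.
Total: 8 + 4 + 1 + 4 + 4 + 24 + 4 + 12 = 61 thirty-second notes.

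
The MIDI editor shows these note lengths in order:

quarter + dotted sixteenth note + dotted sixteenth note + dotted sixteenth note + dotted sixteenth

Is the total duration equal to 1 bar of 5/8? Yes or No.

One bar of 5/8 = 20 thirty-second notes.
Convert each value to thirty-second notes: quarter = 8; dotted sixteenth note = 3; dotted sixteenth note = 3; dotted sixteenth note = 3; dotted sixteenth = 3.
Sum: 8 + 3 + 3 + 3 + 3 = 20.
20 equals 20, so the answer is Yes.

Yes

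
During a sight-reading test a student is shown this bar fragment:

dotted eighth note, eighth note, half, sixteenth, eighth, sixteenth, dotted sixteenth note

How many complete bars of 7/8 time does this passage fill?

One bar of 7/8 = 28 thirty-second notes.
Working in thirty-second notes: dotted eighth note = 6; eighth note = 4; half = 16; sixteenth = 2; eighth = 4; sixteenth = 2; dotted sixteenth note = 3.
Adding: 6 + 4 + 16 + 2 + 4 + 2 + 3 = 37.
37 ÷ 28 = 1 complete bar with 9 left over.

1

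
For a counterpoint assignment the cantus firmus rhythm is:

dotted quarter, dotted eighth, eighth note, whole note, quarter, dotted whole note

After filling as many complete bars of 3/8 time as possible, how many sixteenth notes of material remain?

One bar of 3/8 = 6 sixteenth notes.
Each duration in sixteenth notes: dotted quarter = 6; dotted eighth = 3; eighth note = 2; whole note = 16; quarter = 4; dotted whole note = 24.
Altogether 6 + 3 + 2 + 16 + 4 + 24 = 55.
55 ÷ 6 = 9 complete bars with 1 sixteenth note remaining.

1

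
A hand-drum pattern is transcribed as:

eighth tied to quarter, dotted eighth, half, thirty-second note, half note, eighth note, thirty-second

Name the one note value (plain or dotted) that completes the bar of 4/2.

The bar of 4/2 = 64 thirty-second notes.
Each duration in thirty-second notes: eighth tied to quarter (eighth + quarter) = 12; dotted eighth = 6; half = 16; thirty-second note = 1; half note = 16; eighth note = 4; thirty-second = 1.
Adding: 12 + 6 + 16 + 1 + 16 + 4 + 1 = 56.
Remaining: 64 − 56 = 8 thirty-second notes, which is a quarter note.

quarter note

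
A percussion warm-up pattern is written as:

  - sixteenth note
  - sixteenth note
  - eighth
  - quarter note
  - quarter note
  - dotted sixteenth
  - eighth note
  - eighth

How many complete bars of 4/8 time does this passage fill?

One bar of 4/8 = 16 thirty-second notes.
In thirty-second notes: sixteenth note = 2; sixteenth note = 2; eighth = 4; quarter note = 8; quarter note = 8; dotted sixteenth = 3; eighth note = 4; eighth = 4.
Adding: 2 + 2 + 4 + 8 + 8 + 3 + 4 + 4 = 35.
35 ÷ 16 = 2 complete bars with 3 left over.

2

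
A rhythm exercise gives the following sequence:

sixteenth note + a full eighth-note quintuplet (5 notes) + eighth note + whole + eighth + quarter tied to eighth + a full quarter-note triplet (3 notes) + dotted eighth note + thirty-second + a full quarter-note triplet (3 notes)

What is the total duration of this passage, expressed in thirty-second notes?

Express everything in thirty-second notes: sixteenth note = 2; a full eighth-note quintuplet (5 notes) (five quintuplet eighths span one half) = 16; eighth note = 4; whole = 32; eighth = 4; quarter tied to eighth (quarter + eighth) = 12; a full quarter-note triplet (3 notes) (three triplet quarters span one half) = 16; dotted eighth note = 6; thirty-second = 1; a full quarter-note triplet (3 notes) (three triplet quarters span one half) = 16.
Adding: 2 + 16 + 4 + 32 + 4 + 12 + 16 + 6 + 1 + 16 = 109 thirty-second notes.

109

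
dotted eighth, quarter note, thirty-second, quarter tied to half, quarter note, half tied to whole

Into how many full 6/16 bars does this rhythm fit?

One bar of 6/16 = 12 thirty-second notes.
Each duration in thirty-second notes: dotted eighth = 6; quarter note = 8; thirty-second = 1; quarter tied to half (quarter + half) = 24; quarter note = 8; half tied to whole (half + whole) = 48.
Altogether 6 + 8 + 1 + 24 + 8 + 48 = 95.
95 ÷ 12 = 7 complete bars with 11 left over.

7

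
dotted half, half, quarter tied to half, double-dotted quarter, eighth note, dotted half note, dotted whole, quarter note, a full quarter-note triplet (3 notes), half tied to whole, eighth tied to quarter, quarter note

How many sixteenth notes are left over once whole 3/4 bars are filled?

One bar of 3/4 = 12 sixteenth notes.
In sixteenth notes: dotted half = 12; half = 8; quarter tied to half (quarter + half) = 12; double-dotted quarter = 7; eighth note = 2; dotted half note = 12; dotted whole = 24; quarter note = 4; a full quarter-note triplet (3 notes) (three triplet quarters span one half) = 8; half tied to whole (half + whole) = 24; eighth tied to quarter (eighth + quarter) = 6; quarter note = 4.
Sum: 12 + 8 + 12 + 7 + 2 + 12 + 24 + 4 + 8 + 24 + 6 + 4 = 123.
123 ÷ 12 = 10 complete bars with 3 sixteenth notes remaining.

3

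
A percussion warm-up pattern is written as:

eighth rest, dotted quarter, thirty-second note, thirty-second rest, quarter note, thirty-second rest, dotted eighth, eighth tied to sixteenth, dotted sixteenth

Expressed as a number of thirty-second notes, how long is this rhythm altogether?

Working in thirty-second notes: eighth rest = 4; dotted quarter = 12; thirty-second note = 1; thirty-second rest = 1; quarter note = 8; thirty-second rest = 1; dotted eighth = 6; eighth tied to sixteenth (eighth + sixteenth) = 6; dotted sixteenth = 3.
Sum: 4 + 12 + 1 + 1 + 8 + 1 + 6 + 6 + 3 = 42 thirty-second notes.

42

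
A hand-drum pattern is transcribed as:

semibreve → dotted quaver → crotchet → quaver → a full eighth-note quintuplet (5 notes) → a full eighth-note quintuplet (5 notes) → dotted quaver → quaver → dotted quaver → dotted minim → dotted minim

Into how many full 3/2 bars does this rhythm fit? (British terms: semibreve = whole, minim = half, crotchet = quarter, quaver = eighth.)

One bar of 3/2 = 24 sixteenth notes.
Express everything in sixteenth notes: semibreve = 16; dotted quaver = 3; crotchet = 4; quaver = 2; a full eighth-note quintuplet (5 notes) (five quintuplet eighths span one half) = 8; a full eighth-note quintuplet (5 notes) (five quintuplet eighths span one half) = 8; dotted quaver = 3; quaver = 2; dotted quaver = 3; dotted minim = 12; dotted minim = 12.
Adding: 16 + 3 + 4 + 2 + 8 + 8 + 3 + 2 + 3 + 12 + 12 = 73.
73 ÷ 24 = 3 complete bars with 1 left over.

3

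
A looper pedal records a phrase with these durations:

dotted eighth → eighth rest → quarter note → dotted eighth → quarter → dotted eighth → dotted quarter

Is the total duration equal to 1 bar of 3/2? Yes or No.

One bar of 3/2 = 24 sixteenth notes.
Each duration in sixteenth notes: dotted eighth = 3; eighth rest = 2; quarter note = 4; dotted eighth = 3; quarter = 4; dotted eighth = 3; dotted quarter = 6.
Sum: 3 + 2 + 4 + 3 + 4 + 3 + 6 = 25.
25 exceeds 24, so the answer is No.

No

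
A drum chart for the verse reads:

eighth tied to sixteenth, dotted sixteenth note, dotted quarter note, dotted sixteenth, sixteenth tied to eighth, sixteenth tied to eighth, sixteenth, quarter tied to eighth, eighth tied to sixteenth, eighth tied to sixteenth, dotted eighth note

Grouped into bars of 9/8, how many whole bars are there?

1

One bar of 9/8 = 36 thirty-second notes.
Working in thirty-second notes: eighth tied to sixteenth (eighth + sixteenth) = 6; dotted sixteenth note = 3; dotted quarter note = 12; dotted sixteenth = 3; sixteenth tied to eighth (sixteenth + eighth) = 6; sixteenth tied to eighth (sixteenth + eighth) = 6; sixteenth = 2; quarter tied to eighth (quarter + eighth) = 12; eighth tied to sixteenth (eighth + sixteenth) = 6; eighth tied to sixteenth (eighth + sixteenth) = 6; dotted eighth note = 6.
Altogether 6 + 3 + 12 + 3 + 6 + 6 + 2 + 12 + 6 + 6 + 6 = 68.
68 ÷ 36 = 1 complete bar with 32 left over.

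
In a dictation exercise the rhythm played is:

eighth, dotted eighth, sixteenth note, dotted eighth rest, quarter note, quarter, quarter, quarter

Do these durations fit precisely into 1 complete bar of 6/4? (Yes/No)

No

One bar of 6/4 = 24 sixteenth notes.
Working in sixteenth notes: eighth = 2; dotted eighth = 3; sixteenth note = 1; dotted eighth rest = 3; quarter note = 4; quarter = 4; quarter = 4; quarter = 4.
Altogether 2 + 3 + 1 + 3 + 4 + 4 + 4 + 4 = 25.
25 exceeds 24, so the answer is No.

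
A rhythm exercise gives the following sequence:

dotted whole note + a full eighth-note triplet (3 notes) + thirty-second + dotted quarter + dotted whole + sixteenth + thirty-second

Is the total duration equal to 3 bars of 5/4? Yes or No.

One bar of 5/4 = 40 thirty-second notes, so 3 bars = 120.
Each duration in thirty-second notes: dotted whole note = 48; a full eighth-note triplet (3 notes) (three triplet eighths span one quarter) = 8; thirty-second = 1; dotted quarter = 12; dotted whole = 48; sixteenth = 2; thirty-second = 1.
Sum: 48 + 8 + 1 + 12 + 48 + 2 + 1 = 120.
120 equals 120, so the answer is Yes.

Yes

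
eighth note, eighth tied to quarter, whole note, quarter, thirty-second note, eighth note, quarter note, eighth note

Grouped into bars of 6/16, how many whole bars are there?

One bar of 6/16 = 12 thirty-second notes.
Express everything in thirty-second notes: eighth note = 4; eighth tied to quarter (eighth + quarter) = 12; whole note = 32; quarter = 8; thirty-second note = 1; eighth note = 4; quarter note = 8; eighth note = 4.
Total: 4 + 12 + 32 + 8 + 1 + 4 + 8 + 4 = 73.
73 ÷ 12 = 6 complete bars with 1 left over.

6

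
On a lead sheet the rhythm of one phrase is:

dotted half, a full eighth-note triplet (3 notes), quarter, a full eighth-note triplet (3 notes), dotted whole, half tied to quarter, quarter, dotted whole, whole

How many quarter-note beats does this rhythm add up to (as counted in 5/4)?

26

One quarter-note beat = 2 eighth notes.
Express everything in eighth notes: dotted half = 6; a full eighth-note triplet (3 notes) (three triplet eighths span one quarter) = 2; quarter = 2; a full eighth-note triplet (3 notes) (three triplet eighths span one quarter) = 2; dotted whole = 12; half tied to quarter (half + quarter) = 6; quarter = 2; dotted whole = 12; whole = 8.
Total: 6 + 2 + 2 + 2 + 12 + 6 + 2 + 12 + 8 = 52.
52 ÷ 2 = 26 beats.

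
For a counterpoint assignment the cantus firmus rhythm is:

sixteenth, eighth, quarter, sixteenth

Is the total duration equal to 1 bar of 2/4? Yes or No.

One bar of 2/4 = 8 sixteenth notes.
Working in sixteenth notes: sixteenth = 1; eighth = 2; quarter = 4; sixteenth = 1.
Altogether 1 + 2 + 4 + 1 = 8.
8 equals 8, so the answer is Yes.

Yes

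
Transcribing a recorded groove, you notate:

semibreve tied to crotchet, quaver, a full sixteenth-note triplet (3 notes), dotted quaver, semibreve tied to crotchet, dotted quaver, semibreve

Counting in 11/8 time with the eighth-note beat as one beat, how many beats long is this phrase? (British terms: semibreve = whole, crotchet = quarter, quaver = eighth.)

33

One eighth-note beat = 2 sixteenth notes.
Express everything in sixteenth notes: semibreve tied to crotchet (semibreve + crotchet) = 20; quaver = 2; a full sixteenth-note triplet (3 notes) (three triplet sixteenths span one eighth) = 2; dotted quaver = 3; semibreve tied to crotchet (semibreve + crotchet) = 20; dotted quaver = 3; semibreve = 16.
Adding: 20 + 2 + 2 + 3 + 20 + 3 + 16 = 66.
66 ÷ 2 = 33 beats.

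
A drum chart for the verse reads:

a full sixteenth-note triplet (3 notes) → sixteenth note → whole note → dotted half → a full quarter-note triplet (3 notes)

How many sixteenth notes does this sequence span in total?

39

Convert each value to sixteenth notes: a full sixteenth-note triplet (3 notes) (three triplet sixteenths span one eighth) = 2; sixteenth note = 1; whole note = 16; dotted half = 12; a full quarter-note triplet (3 notes) (three triplet quarters span one half) = 8.
Sum: 2 + 1 + 16 + 12 + 8 = 39 sixteenth notes.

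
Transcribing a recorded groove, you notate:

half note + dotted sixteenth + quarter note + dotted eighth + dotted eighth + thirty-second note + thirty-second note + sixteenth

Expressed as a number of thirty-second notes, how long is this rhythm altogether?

In thirty-second notes: half note = 16; dotted sixteenth = 3; quarter note = 8; dotted eighth = 6; dotted eighth = 6; thirty-second note = 1; thirty-second note = 1; sixteenth = 2.
Total: 16 + 3 + 8 + 6 + 6 + 1 + 1 + 2 = 43 thirty-second notes.

43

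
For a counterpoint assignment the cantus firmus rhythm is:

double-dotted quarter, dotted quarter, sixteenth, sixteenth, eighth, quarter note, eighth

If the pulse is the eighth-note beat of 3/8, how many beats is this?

One eighth-note beat = 2 sixteenth notes.
In sixteenth notes: double-dotted quarter = 7; dotted quarter = 6; sixteenth = 1; sixteenth = 1; eighth = 2; quarter note = 4; eighth = 2.
Altogether 7 + 6 + 1 + 1 + 2 + 4 + 2 = 23.
23 ÷ 2 = 11.5 beats.

11.5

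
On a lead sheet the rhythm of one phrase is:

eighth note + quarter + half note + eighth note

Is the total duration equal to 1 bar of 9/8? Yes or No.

One bar of 9/8 = 9 eighth notes.
Each duration in eighth notes: eighth note = 1; quarter = 2; half note = 4; eighth note = 1.
Total: 1 + 2 + 4 + 1 = 8.
8 falls short of 9, so the answer is No.

No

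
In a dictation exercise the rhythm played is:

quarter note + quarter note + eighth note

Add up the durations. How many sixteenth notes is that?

In sixteenth notes: quarter note = 4; quarter note = 4; eighth note = 2.
Sum: 4 + 4 + 2 = 10 sixteenth notes.

10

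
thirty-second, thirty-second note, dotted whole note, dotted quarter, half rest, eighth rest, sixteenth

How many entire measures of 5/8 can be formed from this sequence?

One bar of 5/8 = 20 thirty-second notes.
Convert each value to thirty-second notes: thirty-second = 1; thirty-second note = 1; dotted whole note = 48; dotted quarter = 12; half rest = 16; eighth rest = 4; sixteenth = 2.
Total: 1 + 1 + 48 + 12 + 16 + 4 + 2 = 84.
84 ÷ 20 = 4 complete bars with 4 left over.

4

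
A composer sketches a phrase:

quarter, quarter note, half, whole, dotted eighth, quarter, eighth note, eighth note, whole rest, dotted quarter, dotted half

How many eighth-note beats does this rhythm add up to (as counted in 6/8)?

One eighth-note beat = 2 sixteenth notes.
Convert each value to sixteenth notes: quarter = 4; quarter note = 4; half = 8; whole = 16; dotted eighth = 3; quarter = 4; eighth note = 2; eighth note = 2; whole rest = 16; dotted quarter = 6; dotted half = 12.
Altogether 4 + 4 + 8 + 16 + 3 + 4 + 2 + 2 + 16 + 6 + 12 = 77.
77 ÷ 2 = 38.5 beats.

38.5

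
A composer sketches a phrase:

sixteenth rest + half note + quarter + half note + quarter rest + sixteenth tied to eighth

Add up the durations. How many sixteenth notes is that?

Each duration in sixteenth notes: sixteenth rest = 1; half note = 8; quarter = 4; half note = 8; quarter rest = 4; sixteenth tied to eighth (sixteenth + eighth) = 3.
Altogether 1 + 8 + 4 + 8 + 4 + 3 = 28 sixteenth notes.

28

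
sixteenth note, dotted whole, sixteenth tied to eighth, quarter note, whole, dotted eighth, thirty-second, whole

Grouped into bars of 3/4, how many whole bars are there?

One bar of 3/4 = 24 thirty-second notes.
Convert each value to thirty-second notes: sixteenth note = 2; dotted whole = 48; sixteenth tied to eighth (sixteenth + eighth) = 6; quarter note = 8; whole = 32; dotted eighth = 6; thirty-second = 1; whole = 32.
Sum: 2 + 48 + 6 + 8 + 32 + 6 + 1 + 32 = 135.
135 ÷ 24 = 5 complete bars with 15 left over.

5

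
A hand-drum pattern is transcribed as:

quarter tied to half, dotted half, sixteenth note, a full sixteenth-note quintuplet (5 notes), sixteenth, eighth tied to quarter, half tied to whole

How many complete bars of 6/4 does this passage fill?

One bar of 6/4 = 24 sixteenth notes.
Express everything in sixteenth notes: quarter tied to half (quarter + half) = 12; dotted half = 12; sixteenth note = 1; a full sixteenth-note quintuplet (5 notes) (five quintuplet sixteenths span one quarter) = 4; sixteenth = 1; eighth tied to quarter (eighth + quarter) = 6; half tied to whole (half + whole) = 24.
Total: 12 + 12 + 1 + 4 + 1 + 6 + 24 = 60.
60 ÷ 24 = 2 complete bars with 12 left over.

2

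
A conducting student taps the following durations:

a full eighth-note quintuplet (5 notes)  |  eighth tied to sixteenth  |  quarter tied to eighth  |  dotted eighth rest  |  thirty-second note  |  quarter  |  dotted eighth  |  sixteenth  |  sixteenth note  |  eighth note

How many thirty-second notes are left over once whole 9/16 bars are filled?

9

One bar of 9/16 = 18 thirty-second notes.
In thirty-second notes: a full eighth-note quintuplet (5 notes) (five quintuplet eighths span one half) = 16; eighth tied to sixteenth (eighth + sixteenth) = 6; quarter tied to eighth (quarter + eighth) = 12; dotted eighth rest = 6; thirty-second note = 1; quarter = 8; dotted eighth = 6; sixteenth = 2; sixteenth note = 2; eighth note = 4.
Total: 16 + 6 + 12 + 6 + 1 + 8 + 6 + 2 + 2 + 4 = 63.
63 ÷ 18 = 3 complete bars with 9 thirty-second notes remaining.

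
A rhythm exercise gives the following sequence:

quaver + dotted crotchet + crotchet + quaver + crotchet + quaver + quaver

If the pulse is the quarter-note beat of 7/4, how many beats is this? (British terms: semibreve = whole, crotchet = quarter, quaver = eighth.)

One quarter-note beat = 2 eighth notes.
Convert each value to eighth notes: quaver = 1; dotted crotchet = 3; crotchet = 2; quaver = 1; crotchet = 2; quaver = 1; quaver = 1.
Altogether 1 + 3 + 2 + 1 + 2 + 1 + 1 = 11.
11 ÷ 2 = 5.5 beats.

5.5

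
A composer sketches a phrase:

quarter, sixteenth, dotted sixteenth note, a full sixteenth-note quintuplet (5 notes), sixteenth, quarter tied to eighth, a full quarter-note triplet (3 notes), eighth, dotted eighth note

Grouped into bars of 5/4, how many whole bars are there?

One bar of 5/4 = 40 thirty-second notes.
Convert each value to thirty-second notes: quarter = 8; sixteenth = 2; dotted sixteenth note = 3; a full sixteenth-note quintuplet (5 notes) (five quintuplet sixteenths span one quarter) = 8; sixteenth = 2; quarter tied to eighth (quarter + eighth) = 12; a full quarter-note triplet (3 notes) (three triplet quarters span one half) = 16; eighth = 4; dotted eighth note = 6.
Total: 8 + 2 + 3 + 8 + 2 + 12 + 16 + 4 + 6 = 61.
61 ÷ 40 = 1 complete bar with 21 left over.

1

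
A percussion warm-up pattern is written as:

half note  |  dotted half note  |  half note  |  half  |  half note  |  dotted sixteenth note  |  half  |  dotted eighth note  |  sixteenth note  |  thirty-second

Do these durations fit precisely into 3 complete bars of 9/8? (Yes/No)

One bar of 9/8 = 36 thirty-second notes, so 3 bars = 108.
Express everything in thirty-second notes: half note = 16; dotted half note = 24; half note = 16; half = 16; half note = 16; dotted sixteenth note = 3; half = 16; dotted eighth note = 6; sixteenth note = 2; thirty-second = 1.
Sum: 16 + 24 + 16 + 16 + 16 + 3 + 16 + 6 + 2 + 1 = 116.
116 exceeds 108, so the answer is No.

No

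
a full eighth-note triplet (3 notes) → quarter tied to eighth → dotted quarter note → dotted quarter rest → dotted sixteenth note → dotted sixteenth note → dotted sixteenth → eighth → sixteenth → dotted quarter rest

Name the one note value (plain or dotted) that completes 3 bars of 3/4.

3 bars of 3/4 = 72 thirty-second notes.
In thirty-second notes: a full eighth-note triplet (3 notes) (three triplet eighths span one quarter) = 8; quarter tied to eighth (quarter + eighth) = 12; dotted quarter note = 12; dotted quarter rest = 12; dotted sixteenth note = 3; dotted sixteenth note = 3; dotted sixteenth = 3; eighth = 4; sixteenth = 2; dotted quarter rest = 12.
Altogether 8 + 12 + 12 + 12 + 3 + 3 + 3 + 4 + 2 + 12 = 71.
Remaining: 72 − 71 = 1 thirty-second note, which is a thirty-second note.

thirty-second note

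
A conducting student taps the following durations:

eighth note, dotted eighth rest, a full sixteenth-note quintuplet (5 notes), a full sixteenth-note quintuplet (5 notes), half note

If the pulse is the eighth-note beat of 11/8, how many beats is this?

One eighth-note beat = 2 sixteenth notes.
In sixteenth notes: eighth note = 2; dotted eighth rest = 3; a full sixteenth-note quintuplet (5 notes) (five quintuplet sixteenths span one quarter) = 4; a full sixteenth-note quintuplet (5 notes) (five quintuplet sixteenths span one quarter) = 4; half note = 8.
Altogether 2 + 3 + 4 + 4 + 8 = 21.
21 ÷ 2 = 10.5 beats.

10.5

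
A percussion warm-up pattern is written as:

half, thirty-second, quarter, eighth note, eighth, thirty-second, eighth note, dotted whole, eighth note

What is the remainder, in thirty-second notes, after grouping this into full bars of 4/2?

26

One bar of 4/2 = 64 thirty-second notes.
In thirty-second notes: half = 16; thirty-second = 1; quarter = 8; eighth note = 4; eighth = 4; thirty-second = 1; eighth note = 4; dotted whole = 48; eighth note = 4.
Adding: 16 + 1 + 8 + 4 + 4 + 1 + 4 + 48 + 4 = 90.
90 ÷ 64 = 1 complete bar with 26 thirty-second notes remaining.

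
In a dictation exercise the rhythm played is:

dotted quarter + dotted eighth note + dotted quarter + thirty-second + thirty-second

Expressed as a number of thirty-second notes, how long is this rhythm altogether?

32

Convert each value to thirty-second notes: dotted quarter = 12; dotted eighth note = 6; dotted quarter = 12; thirty-second = 1; thirty-second = 1.
Total: 12 + 6 + 12 + 1 + 1 = 32 thirty-second notes.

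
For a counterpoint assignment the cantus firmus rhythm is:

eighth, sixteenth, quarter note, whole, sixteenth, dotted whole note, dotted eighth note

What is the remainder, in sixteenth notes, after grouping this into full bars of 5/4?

11

One bar of 5/4 = 20 sixteenth notes.
Working in sixteenth notes: eighth = 2; sixteenth = 1; quarter note = 4; whole = 16; sixteenth = 1; dotted whole note = 24; dotted eighth note = 3.
Altogether 2 + 1 + 4 + 16 + 1 + 24 + 3 = 51.
51 ÷ 20 = 2 complete bars with 11 sixteenth notes remaining.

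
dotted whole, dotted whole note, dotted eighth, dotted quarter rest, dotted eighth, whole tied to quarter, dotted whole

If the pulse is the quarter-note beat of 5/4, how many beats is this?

26

One quarter-note beat = 4 sixteenth notes.
Each duration in sixteenth notes: dotted whole = 24; dotted whole note = 24; dotted eighth = 3; dotted quarter rest = 6; dotted eighth = 3; whole tied to quarter (whole + quarter) = 20; dotted whole = 24.
Altogether 24 + 24 + 3 + 6 + 3 + 20 + 24 = 104.
104 ÷ 4 = 26 beats.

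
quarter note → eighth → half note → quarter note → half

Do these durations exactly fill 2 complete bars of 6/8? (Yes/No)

One bar of 6/8 = 6 eighth notes, so 2 bars = 12.
Express everything in eighth notes: quarter note = 2; eighth = 1; half note = 4; quarter note = 2; half = 4.
Sum: 2 + 1 + 4 + 2 + 4 = 13.
13 exceeds 12, so the answer is No.

No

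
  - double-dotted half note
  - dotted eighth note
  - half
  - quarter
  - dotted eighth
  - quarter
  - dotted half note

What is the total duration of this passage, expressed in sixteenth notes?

In sixteenth notes: double-dotted half note = 14; dotted eighth note = 3; half = 8; quarter = 4; dotted eighth = 3; quarter = 4; dotted half note = 12.
Sum: 14 + 3 + 8 + 4 + 3 + 4 + 12 = 48 sixteenth notes.

48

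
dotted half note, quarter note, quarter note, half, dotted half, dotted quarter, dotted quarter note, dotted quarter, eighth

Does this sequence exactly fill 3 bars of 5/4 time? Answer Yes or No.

One bar of 5/4 = 10 eighth notes, so 3 bars = 30.
Working in eighth notes: dotted half note = 6; quarter note = 2; quarter note = 2; half = 4; dotted half = 6; dotted quarter = 3; dotted quarter note = 3; dotted quarter = 3; eighth = 1.
Total: 6 + 2 + 2 + 4 + 6 + 3 + 3 + 3 + 1 = 30.
30 equals 30, so the answer is Yes.

Yes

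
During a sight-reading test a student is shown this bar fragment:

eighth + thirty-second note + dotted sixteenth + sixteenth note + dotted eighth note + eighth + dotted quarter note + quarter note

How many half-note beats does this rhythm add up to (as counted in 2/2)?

One half-note beat = 16 thirty-second notes.
Each duration in thirty-second notes: eighth = 4; thirty-second note = 1; dotted sixteenth = 3; sixteenth note = 2; dotted eighth note = 6; eighth = 4; dotted quarter note = 12; quarter note = 8.
Total: 4 + 1 + 3 + 2 + 6 + 4 + 12 + 8 = 40.
40 ÷ 16 = 2.5 beats.

2.5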